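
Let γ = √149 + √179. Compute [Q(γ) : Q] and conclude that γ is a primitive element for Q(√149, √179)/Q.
[Q(γ) : Q] = 4 (equivalently, Q(γ) = Q(√149, √179))

Obviously Q(γ) ⊆ Q(√149, √179), and [Q(√149, √179):Q] = 4 (since 149, 179 are distinct squarefree integers > 1 with 26671 not a perfect square). To show equality we compute the minimal polynomial of γ. From γ = √149 + √179: γ^2 = 149 + 2√(26671) + 179 = 328 + 2√(26671), so γ^2 - 328 = 2√(26671); squaring, (γ^2 - 328)^2 = 4·26671, i.e. γ^4 - 656γ^2 + 107584 - 106684 = 0, i.e. γ^4 - 656γ^2 + 900 = 0. So γ is a root of x^4 - 656x^2 + 900. This polynomial is irreducible over Q: it has no rational root (each ±√149 ± √179 is irrational), and any factorization into two quadratics over Q would force √(26671) ∈ Q (pairing opposite roots) or √149, √179 ∈ Q (other pairings), all impossible. Hence [Q(γ):Q] = 4 = [Q(√149, √179):Q], so Q(γ) = Q(√149, √179).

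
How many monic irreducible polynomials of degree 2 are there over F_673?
There are 226128 monic irreducible polynomials of degree 2 over F_673

Each element of F_{673^2} that lies in no proper subfield is a root of exactly one monic irreducible of degree 2 over F_673, and each such polynomial has 2 distinct roots in F_{673^2}. By Möbius inversion the count is N_673(2) = (1/2) Σ_{d|2} μ(2/d) · 673^d = (1/2)(μ(2)·673^1 + μ(1)·673^2) = 452256/2 = 226128.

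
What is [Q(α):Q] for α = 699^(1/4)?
[Q(α):Q] = 4

α is a root of x^4 - 699. By Eisenstein's criterion at the prime p = 3 (which divides the constant term 699 but p^2 = 9 does not, since 699 is squarefree), x^4 - 699 is irreducible over Q. Hence [Q(α):Q] = 4.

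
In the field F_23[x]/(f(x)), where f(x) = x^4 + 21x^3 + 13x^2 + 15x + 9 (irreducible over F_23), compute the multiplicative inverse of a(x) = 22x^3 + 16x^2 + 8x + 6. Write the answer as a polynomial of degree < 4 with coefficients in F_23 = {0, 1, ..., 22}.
a(x)^(-1) ≡ 16x^2 + 4x + 12 (mod f(x))

Since f is irreducible over F_23, F_23[x]/(f) is a field and a(x) ≠ 0 has an inverse. Apply the extended Euclidean algorithm to f(x) and a(x) in F_23[x]: f(x) = (22x + 9)·a(x) + (15x^2 + 18x + 1);  a(x) = (3x + 22)·(15x^2 + 18x + 1) + (7). The last nonzero remainder is the constant 7 = gcd(f, a) in F_23. Back-substituting through the division chain expresses 7 = s(x)·a(x) + t(x)·f(x) with s(x) ≡ 20x^2 + 5x + 15 (mod f), so (20x^2 + 5x + 15)·a(x) ≡ 7 (mod f). Multiplying by 7^(-1) ≡ 10 in F_23 gives a(x)^(-1) ≡ 10·(20x^2 + 5x + 15) ≡ 16x^2 + 4x + 12 (mod f). Check: (22x^3 + 16x^2 + 8x + 6)·(16x^2 + 4x + 12) = 7x^5 + 22x^4 + 19x^3 + 21x^2 + 5x + 3 ≡ 1 (mod x^4 + 21x^3 + 13x^2 + 15x + 9).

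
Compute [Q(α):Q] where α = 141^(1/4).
[Q(α):Q] = 4

α is a root of x^4 - 141. By Eisenstein's criterion at the prime p = 3 (which divides the constant term 141 but p^2 = 9 does not, since 141 is squarefree), x^4 - 141 is irreducible over Q. Hence [Q(α):Q] = 4.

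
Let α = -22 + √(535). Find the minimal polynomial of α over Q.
m_α(x) = x^2 + 44x - 51

From α + 22 = √(535), squaring gives (α + 22)^2 = 535, i.e. α^2 + 44α + 484 = 535, so α^2 + 44α - 51 = 0. The discriminant of x^2 + 44x - 51 is (44)^2 - 4·(-51) = 1936 + 204 = 2140, and 4·(535) is not a perfect square in Q since 535 is squarefree and ≠ 1. Hence x^2 + 44x - 51 is irreducible over Q and is the minimal polynomial of α.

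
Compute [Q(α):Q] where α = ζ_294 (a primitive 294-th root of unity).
[Q(α):Q] = 84

The minimal polynomial of ζ_294 over Q is the 294-th cyclotomic polynomial Φ_294(x), which is irreducible over Q and has degree φ(294) = 84. Hence [Q(α):Q] = φ(294) = 84.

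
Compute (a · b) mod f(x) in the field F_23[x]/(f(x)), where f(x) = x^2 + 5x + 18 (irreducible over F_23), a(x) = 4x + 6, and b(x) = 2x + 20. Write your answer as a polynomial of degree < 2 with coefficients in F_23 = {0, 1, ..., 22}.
a · b ≡ 6x + 22 (mod f(x))

Multiply in F_23[x]: a(x)·b(x) = (4x + 6)·(2x + 20) = 8x^2 + 5. This has degree ≥ 2, so divide by f(x) over F_23: 8x^2 + 5 = (8)·(x^2 + 5x + 18) + (6x + 22). Hence a·b ≡ 6x + 22 (mod f). (F_23[x]/(f) is a field with 23^2 = 529 elements since f is irreducible of degree 2.)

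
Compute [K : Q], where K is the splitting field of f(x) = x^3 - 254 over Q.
[K : Q] = 6

The roots of x^3 - 254 are ∛254, ω∛254, ω^2∛254 where ω = e^(2πi/3) is a primitive cube root of unity, so K = Q(∛254, ω). Now [Q(∛254):Q] = 3 (since 254 is not a perfect cube, x^3 - 254 is irreducible) and [Q(ω):Q] = 2. Both 2 and 3 divide [K:Q], and [K:Q] ≤ 3·2 = 6, so [K:Q] = 6. (Equivalently: Q(∛254) ⊂ R but ω ∉ R, so [K : Q(∛254)] = 2.)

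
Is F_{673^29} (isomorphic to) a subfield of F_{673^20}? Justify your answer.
No: F_{673^29} is not a subfield of F_{673^20}

F_{p^m} embeds in F_{p^n} iff m | n. Here 29 ∤ 20 (since 20 = 0·29 + 20 with remainder 20 ≠ 0), so F_{673^29} is not a subfield of F_{673^20}. Equivalently: if it were, the tower law would give 29 = [F_{673^29}:F_673] dividing [F_{673^20}:F_673] = 20, contradiction.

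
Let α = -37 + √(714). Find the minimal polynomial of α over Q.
m_α(x) = x^2 + 74x + 655

From α + 37 = √(714), squaring gives (α + 37)^2 = 714, i.e. α^2 + 74α + 1369 = 714, so α^2 + 74α + 655 = 0. The discriminant of x^2 + 74x + 655 is (74)^2 - 4·(655) = 5476 - 2620 = 2856, and 4·(714) is not a perfect square in Q since 714 is squarefree and ≠ 1. Hence x^2 + 74x + 655 is irreducible over Q and is the minimal polynomial of α.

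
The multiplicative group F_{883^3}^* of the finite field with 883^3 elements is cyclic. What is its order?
|F_{883^3}^*| = 688465386

F_{883^3} has 883^3 = 688465387 elements; its multiplicative group consists of all nonzero elements, so |F_{883^3}^*| = 688465387 - 1 = 688465386. (It is cyclic since any finite subgroup of the multiplicative group of a field is cyclic.)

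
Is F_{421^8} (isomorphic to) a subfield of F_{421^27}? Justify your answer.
No: F_{421^8} is not a subfield of F_{421^27}

F_{p^m} embeds in F_{p^n} iff m | n. Here 8 ∤ 27 (since 27 = 3·8 + 3 with remainder 3 ≠ 0), so F_{421^8} is not a subfield of F_{421^27}. Equivalently: if it were, the tower law would give 8 = [F_{421^8}:F_421] dividing [F_{421^27}:F_421] = 27, contradiction.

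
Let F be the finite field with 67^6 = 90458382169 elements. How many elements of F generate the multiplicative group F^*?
There are φ(90458382168) = 21395404800 primitive elements

F_q^* is cyclic of order q - 1 = 90458382168. A cyclic group of order m has exactly φ(m) generators. Here m = 90458382168 = 2^3 · 3^2 · 7^2 · 11 · 17 · 31 · 4423, so the number of primitive elements is φ(90458382168) = 21395404800.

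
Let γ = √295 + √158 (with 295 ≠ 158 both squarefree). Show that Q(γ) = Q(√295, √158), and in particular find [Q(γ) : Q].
[Q(γ) : Q] = 4 (equivalently, Q(γ) = Q(√295, √158))

Obviously Q(γ) ⊆ Q(√295, √158), and [Q(√295, √158):Q] = 4 (since 295, 158 are distinct squarefree integers > 1 with 46610 not a perfect square). To show equality we compute the minimal polynomial of γ. From γ = √295 + √158: γ^2 = 295 + 2√(46610) + 158 = 453 + 2√(46610), so γ^2 - 453 = 2√(46610); squaring, (γ^2 - 453)^2 = 4·46610, i.e. γ^4 - 906γ^2 + 205209 - 186440 = 0, i.e. γ^4 - 906γ^2 + 18769 = 0. So γ is a root of x^4 - 906x^2 + 18769. This polynomial is irreducible over Q: it has no rational root (each ±√295 ± √158 is irrational), and any factorization into two quadratics over Q would force √(46610) ∈ Q (pairing opposite roots) or √295, √158 ∈ Q (other pairings), all impossible. Hence [Q(γ):Q] = 4 = [Q(√295, √158):Q], so Q(γ) = Q(√295, √158).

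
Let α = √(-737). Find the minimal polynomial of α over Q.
m_α(x) = x^2 + 737

α satisfies α^2 + 737 = 0, so x^2 + 737 annihilates α. Since d = -737 is squarefree and ≠ 1, it is not a perfect square in Q, so x^2 + 737 has no rational root and is therefore irreducible over Q (a degree-2 polynomial over a field is irreducible iff it has no root). Hence m_α(x) = x^2 + 737.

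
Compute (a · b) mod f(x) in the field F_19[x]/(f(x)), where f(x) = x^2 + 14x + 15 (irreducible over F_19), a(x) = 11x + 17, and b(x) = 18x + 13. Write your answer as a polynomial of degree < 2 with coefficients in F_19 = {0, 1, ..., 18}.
a · b ≡ 14x + 6 (mod f(x))

Multiply in F_19[x]: a(x)·b(x) = (11x + 17)·(18x + 13) = 8x^2 + 12x + 12. This has degree ≥ 2, so divide by f(x) over F_19: 8x^2 + 12x + 12 = (8)·(x^2 + 14x + 15) + (14x + 6). Hence a·b ≡ 14x + 6 (mod f). (F_19[x]/(f) is a field with 19^2 = 361 elements since f is irreducible of degree 2.)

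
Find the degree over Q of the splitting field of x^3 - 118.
[K : Q] = 6

The roots of x^3 - 118 are ∛118, ω∛118, ω^2∛118 where ω = e^(2πi/3) is a primitive cube root of unity, so K = Q(∛118, ω). Now [Q(∛118):Q] = 3 (since 118 is not a perfect cube, x^3 - 118 is irreducible) and [Q(ω):Q] = 2. Both 2 and 3 divide [K:Q], and [K:Q] ≤ 3·2 = 6, so [K:Q] = 6. (Equivalently: Q(∛118) ⊂ R but ω ∉ R, so [K : Q(∛118)] = 2.)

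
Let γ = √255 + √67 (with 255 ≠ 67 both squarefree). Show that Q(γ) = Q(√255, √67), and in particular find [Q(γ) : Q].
[Q(γ) : Q] = 4 (equivalently, Q(γ) = Q(√255, √67))

Obviously Q(γ) ⊆ Q(√255, √67), and [Q(√255, √67):Q] = 4 (since 255, 67 are distinct squarefree integers > 1 with 17085 not a perfect square). To show equality we compute the minimal polynomial of γ. From γ = √255 + √67: γ^2 = 255 + 2√(17085) + 67 = 322 + 2√(17085), so γ^2 - 322 = 2√(17085); squaring, (γ^2 - 322)^2 = 4·17085, i.e. γ^4 - 644γ^2 + 103684 - 68340 = 0, i.e. γ^4 - 644γ^2 + 35344 = 0. So γ is a root of x^4 - 644x^2 + 35344. This polynomial is irreducible over Q: it has no rational root (each ±√255 ± √67 is irrational), and any factorization into two quadratics over Q would force √(17085) ∈ Q (pairing opposite roots) or √255, √67 ∈ Q (other pairings), all impossible. Hence [Q(γ):Q] = 4 = [Q(√255, √67):Q], so Q(γ) = Q(√255, √67).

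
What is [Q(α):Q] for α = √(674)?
[Q(α):Q] = 2

[Q(α):Q] equals the degree of the minimal polynomial of α. Here α^2 = 674 and x^2 - 674 is irreducible (d = 674 is squarefree, ≠ 1, hence not a square), so deg(m_α) = 2. Thus [Q(α):Q] = 2.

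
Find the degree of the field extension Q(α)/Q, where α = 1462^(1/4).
[Q(α):Q] = 4

α is a root of x^4 - 1462. By Eisenstein's criterion at the prime p = 2 (which divides the constant term 1462 but p^2 = 4 does not, since 1462 is squarefree), x^4 - 1462 is irreducible over Q. Hence [Q(α):Q] = 4.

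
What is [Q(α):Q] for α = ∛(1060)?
[Q(α):Q] = 3

The minimal polynomial of α is x^3 - 1060, irreducible over Q since 1060 is not a perfect cube (so x^3 - 1060 has no rational root). Hence [Q(α):Q] = deg(m_α) = 3.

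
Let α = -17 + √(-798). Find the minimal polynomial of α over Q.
m_α(x) = x^2 + 34x + 1087

From α + 17 = √(-798), squaring gives (α + 17)^2 = -798, i.e. α^2 + 34α + 289 = -798, so α^2 + 34α + 1087 = 0. The discriminant of x^2 + 34x + 1087 is (34)^2 - 4·(1087) = 1156 - 4348 = -3192, and 4·(-798) is not a perfect square in Q since -798 is squarefree and ≠ 1. Hence x^2 + 34x + 1087 is irreducible over Q and is the minimal polynomial of α.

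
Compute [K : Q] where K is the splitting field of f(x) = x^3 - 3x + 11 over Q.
[K : Q] = 6

By the rational root test, any rational root of the monic integer polynomial f(x) = x^3 - 3x + 11 must be an integer dividing the constant term 11, i.e. one of ±{1, 11}. Evaluating: f(1) = 9, f(-1) = 13, f(11) = 1309, f(-11) = -1287; none is 0, so f has no rational root and is therefore irreducible over Q (a cubic with no linear factor over a field is irreducible). For an irreducible cubic, the Galois group is A_3 or S_3 according as the discriminant disc(f) = -4a^3 - 27b^2 = -4·(-3)^3 - 27·(11)^2 = -3159 is or is not a square in Q. Here disc(f) = -3159 is not a perfect square in Q, so the Galois group of f over Q is not contained in A_3 and must be all of S_3. The splitting field has degree |S_3| = 6 over Q, so [K : Q] = 6.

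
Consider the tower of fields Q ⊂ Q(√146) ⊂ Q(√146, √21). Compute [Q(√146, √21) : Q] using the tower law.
[Q(√146, √21) : Q] = 4

[Q(√146):Q] = 2 (min poly x^2 - 146, irreducible since 146 is squarefree > 1). For the top step, suppose √21 ∈ Q(√146), say √21 = c + d√146 with c, d ∈ Q. Squaring: 21 = c^2 + 146d^2 + 2cd√146. Since √146 ∉ Q this forces 2cd = 0. If d = 0 then √21 = c ∈ Q, contradicting 21 squarefree > 1. If c = 0 then 21 = 146d^2, so 146·21 = (146d)^2 is a perfect square in Q — but 146·21 = 3066 is not a perfect square (since 146 and 21 are distinct squarefree integers). Contradiction. Hence √21 ∉ Q(√146), so x^2 - 21 stays irreducible over Q(√146) and [Q(√146, √21) : Q(√146)] = 2. By the tower law, [Q(√146, √21) : Q] = 2 · 2 = 4.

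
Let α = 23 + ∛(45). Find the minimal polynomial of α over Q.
m_α(x) = x^3 - 69x^2 + 1587x - 12212

Set β = α - 23 = ∛(45), so β^3 = 45. Then (α - 23)^3 - 45 = 0, i.e. α is a root of g(x) = (x - 23)^3 - 45 = x^3 - 69x^2 + 1587x - 12212. Since g(x) = h(x - 23) where h(x) = x^3 - 45, and h is irreducible over Q (because 45 is not a perfect cube, so h has no rational root, and a monic cubic with no rational root is irreducible), g is also irreducible (irreducibility is preserved under the substitution x → x - 23). Hence m_α(x) = x^3 - 69x^2 + 1587x - 12212.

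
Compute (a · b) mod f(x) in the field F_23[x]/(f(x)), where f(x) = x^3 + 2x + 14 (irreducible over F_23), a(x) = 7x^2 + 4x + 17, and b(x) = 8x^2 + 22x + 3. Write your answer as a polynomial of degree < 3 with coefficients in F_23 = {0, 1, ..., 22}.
a · b ≡ 18x^2 + 12x (mod f(x))

Multiply in F_23[x]: a(x)·b(x) = (7x^2 + 4x + 17)·(8x^2 + 22x + 3) = 10x^4 + 2x^3 + 15x^2 + 18x + 5. This has degree ≥ 3, so divide by f(x) over F_23: 10x^4 + 2x^3 + 15x^2 + 18x + 5 = (10x + 2)·(x^3 + 2x + 14) + (18x^2 + 12x). Hence a·b ≡ 18x^2 + 12x (mod f). (F_23[x]/(f) is a field with 23^3 = 12167 elements since f is irreducible of degree 3.)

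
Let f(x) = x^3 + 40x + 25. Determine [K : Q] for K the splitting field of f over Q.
[K : Q] = 6

By the rational root test, any rational root of the monic integer polynomial f(x) = x^3 + 40x + 25 must be an integer dividing the constant term 25, i.e. one of ±{1, 5, 25}. Evaluating: f(1) = 66, f(-1) = -16, f(5) = 350, f(-5) = -300, f(25) = 16650, f(-25) = -16600; none is 0, so f has no rational root and is therefore irreducible over Q (a cubic with no linear factor over a field is irreducible). For an irreducible cubic, the Galois group is A_3 or S_3 according as the discriminant disc(f) = -4a^3 - 27b^2 = -4·(40)^3 - 27·(25)^2 = -272875 is or is not a square in Q. Here disc(f) = -272875 is not a perfect square in Q, so the Galois group of f over Q is not contained in A_3 and must be all of S_3. The splitting field has degree |S_3| = 6 over Q, so [K : Q] = 6.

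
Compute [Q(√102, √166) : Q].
[Q(√102, √166) : Q] = 4

[Q(√102):Q] = 2 (min poly x^2 - 102, irreducible since 102 is squarefree > 1). For the top step, suppose √166 ∈ Q(√102), say √166 = c + d√102 with c, d ∈ Q. Squaring: 166 = c^2 + 102d^2 + 2cd√102. Since √102 ∉ Q this forces 2cd = 0. If d = 0 then √166 = c ∈ Q, contradicting 166 squarefree > 1. If c = 0 then 166 = 102d^2, so 102·166 = (102d)^2 is a perfect square in Q — but 102·166 = 16932 is not a perfect square (since 102 and 166 are distinct squarefree integers). Contradiction. Hence √166 ∉ Q(√102), so x^2 - 166 stays irreducible over Q(√102) and [Q(√102, √166) : Q(√102)] = 2. By the tower law, [Q(√102, √166) : Q] = 2 · 2 = 4.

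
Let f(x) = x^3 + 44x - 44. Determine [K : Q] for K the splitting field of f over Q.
[K : Q] = 6

By the rational root test, any rational root of the monic integer polynomial f(x) = x^3 + 44x - 44 must be an integer dividing the constant term -44, i.e. one of ±{1, 2, 4, 11, 22, 44}. Evaluating: f(1) = 1, f(-1) = -89, f(2) = 52, f(-2) = -140, f(4) = 196, f(-4) = -284, f(11) = 1771, f(-11) = -1859, f(22) = 11572, f(-22) = -11660, f(44) = 87076, f(-44) = -87164; none is 0, so f has no rational root and is therefore irreducible over Q (a cubic with no linear factor over a field is irreducible). For an irreducible cubic, the Galois group is A_3 or S_3 according as the discriminant disc(f) = -4a^3 - 27b^2 = -4·(44)^3 - 27·(-44)^2 = -393008 is or is not a square in Q. Here disc(f) = -393008 is not a perfect square in Q, so the Galois group of f over Q is not contained in A_3 and must be all of S_3. The splitting field has degree |S_3| = 6 over Q, so [K : Q] = 6.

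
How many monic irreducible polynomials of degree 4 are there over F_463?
There are 11488463448 monic irreducible polynomials of degree 4 over F_463

Each element of F_{463^4} that lies in no proper subfield is a root of exactly one monic irreducible of degree 4 over F_463, and each such polynomial has 4 distinct roots in F_{463^4}. By Möbius inversion the count is N_463(4) = (1/4) Σ_{d|4} μ(4/d) · 463^d = (1/4)(μ(4)·463^1 + μ(2)·463^2 + μ(1)·463^4) = 45953853792/4 = 11488463448.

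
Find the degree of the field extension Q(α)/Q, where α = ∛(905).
[Q(α):Q] = 3

The minimal polynomial of α is x^3 - 905, irreducible over Q since 905 is not a perfect cube (so x^3 - 905 has no rational root). Hence [Q(α):Q] = deg(m_α) = 3.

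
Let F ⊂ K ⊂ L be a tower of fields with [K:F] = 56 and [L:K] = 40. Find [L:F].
[L:F] = 2240

The tower law says that for any tower of field extensions F ⊂ K ⊂ L with finite degrees, [L:F] = [L:K] · [K:F]. Here this gives [L:F] = 40 · 56 = 2240.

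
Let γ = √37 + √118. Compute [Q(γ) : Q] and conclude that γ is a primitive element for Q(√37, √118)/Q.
[Q(γ) : Q] = 4 (equivalently, Q(γ) = Q(√37, √118))

Obviously Q(γ) ⊆ Q(√37, √118), and [Q(√37, √118):Q] = 4 (since 37, 118 are distinct squarefree integers > 1 with 4366 not a perfect square). To show equality we compute the minimal polynomial of γ. From γ = √37 + √118: γ^2 = 37 + 2√(4366) + 118 = 155 + 2√(4366), so γ^2 - 155 = 2√(4366); squaring, (γ^2 - 155)^2 = 4·4366, i.e. γ^4 - 310γ^2 + 24025 - 17464 = 0, i.e. γ^4 - 310γ^2 + 6561 = 0. So γ is a root of x^4 - 310x^2 + 6561. This polynomial is irreducible over Q: it has no rational root (each ±√37 ± √118 is irrational), and any factorization into two quadratics over Q would force √(4366) ∈ Q (pairing opposite roots) or √37, √118 ∈ Q (other pairings), all impossible. Hence [Q(γ):Q] = 4 = [Q(√37, √118):Q], so Q(γ) = Q(√37, √118).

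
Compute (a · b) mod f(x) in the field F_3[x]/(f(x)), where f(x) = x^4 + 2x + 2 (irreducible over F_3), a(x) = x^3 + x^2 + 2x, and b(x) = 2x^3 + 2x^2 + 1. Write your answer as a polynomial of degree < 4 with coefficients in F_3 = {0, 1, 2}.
a · b ≡ x^3 + x^2 (mod f(x))

Multiply in F_3[x]: a(x)·b(x) = (x^3 + x^2 + 2x)·(2x^3 + 2x^2 + 1) = 2x^6 + x^5 + 2x^3 + x^2 + 2x. This has degree ≥ 4, so divide by f(x) over F_3: 2x^6 + x^5 + 2x^3 + x^2 + 2x = (2x^2 + x)·(x^4 + 2x + 2) + (x^3 + x^2). Hence a·b ≡ x^3 + x^2 (mod f). (F_3[x]/(f) is a field with 3^4 = 81 elements since f is irreducible of degree 4.)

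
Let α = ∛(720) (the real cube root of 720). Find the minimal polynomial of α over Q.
m_α(x) = x^3 - 720

α satisfies α^3 = 720, so x^3 - 720 annihilates α. By the rational root test, a rational root p/q (in lowest terms) of x^3 - 720 would satisfy p^3 = 720 q^3, forcing q = 1 and p^3 = 720; but 720 is not a perfect cube, contradiction. A monic cubic over Q with no rational root is irreducible (any nontrivial factorization would include a linear factor). Hence x^3 - 720 is the minimal polynomial of α, and in particular [Q(α):Q] = 3.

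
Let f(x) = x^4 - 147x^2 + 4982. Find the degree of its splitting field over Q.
[K : Q] = 4

Solving the quadratic in x^2: x^2 = (147 ± √(147^2 - 4·4982))/2 = (147 ± √1681)/2 = (147 ± 41)/2, giving x^2 = 53 or x^2 = 94. So f(x) = (x^2 - 53)(x^2 - 94) and the roots of f are ±√53, ±√94. Hence the splitting field is K = Q(√53, √94). Since 53 and 94 are distinct squarefree integers > 1, their product 4982 is not a perfect square, so √94 ∉ Q(√53). By the tower law [K:Q] = [Q(√53,√94):Q(√53)] · [Q(√53):Q] = 2 · 2 = 4.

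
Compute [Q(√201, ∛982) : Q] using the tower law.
[Q(√201, ∛982) : Q] = 6

Let L = Q(√201, ∛982). Since Q(√201) ⊂ L and [Q(√201):Q] = 2, the tower law gives 2 | [L:Q]. Likewise Q(∛982) ⊂ L with [Q(∛982):Q] = 3 (because 982 is not a perfect cube), so 3 | [L:Q]. As gcd(2,3) = 1, [L:Q] is divisible by 6. Conversely L is generated over Q by √201 and ∛982, so [L:Q] ≤ 2·3 = 6. Therefore [Q(√201, ∛982) : Q] = 6.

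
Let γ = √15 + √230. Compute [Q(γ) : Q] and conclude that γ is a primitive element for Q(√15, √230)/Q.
[Q(γ) : Q] = 4 (equivalently, Q(γ) = Q(√15, √230))

Obviously Q(γ) ⊆ Q(√15, √230), and [Q(√15, √230):Q] = 4 (since 15, 230 are distinct squarefree integers > 1 with 3450 not a perfect square). To show equality we compute the minimal polynomial of γ. From γ = √15 + √230: γ^2 = 15 + 2√(3450) + 230 = 245 + 2√(3450), so γ^2 - 245 = 2√(3450); squaring, (γ^2 - 245)^2 = 4·3450, i.e. γ^4 - 490γ^2 + 60025 - 13800 = 0, i.e. γ^4 - 490γ^2 + 46225 = 0. So γ is a root of x^4 - 490x^2 + 46225. This polynomial is irreducible over Q: it has no rational root (each ±√15 ± √230 is irrational), and any factorization into two quadratics over Q would force √(3450) ∈ Q (pairing opposite roots) or √15, √230 ∈ Q (other pairings), all impossible. Hence [Q(γ):Q] = 4 = [Q(√15, √230):Q], so Q(γ) = Q(√15, √230).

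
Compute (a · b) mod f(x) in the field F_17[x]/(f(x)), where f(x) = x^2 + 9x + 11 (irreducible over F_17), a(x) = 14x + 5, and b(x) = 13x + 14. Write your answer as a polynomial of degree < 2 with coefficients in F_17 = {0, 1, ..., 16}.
a · b ≡ 6 (mod f(x))

Multiply in F_17[x]: a(x)·b(x) = (14x + 5)·(13x + 14) = 12x^2 + 6x + 2. This has degree ≥ 2, so divide by f(x) over F_17: 12x^2 + 6x + 2 = (12)·(x^2 + 9x + 11) + (6). Hence a·b ≡ 6 (mod f). (F_17[x]/(f) is a field with 17^2 = 289 elements since f is irreducible of degree 2.)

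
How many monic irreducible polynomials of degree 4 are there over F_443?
There are 9628368438 monic irreducible polynomials of degree 4 over F_443

Each element of F_{443^4} that lies in no proper subfield is a root of exactly one monic irreducible of degree 4 over F_443, and each such polynomial has 4 distinct roots in F_{443^4}. By Möbius inversion the count is N_443(4) = (1/4) Σ_{d|4} μ(4/d) · 443^d = (1/4)(μ(4)·443^1 + μ(2)·443^2 + μ(1)·443^4) = 38513473752/4 = 9628368438.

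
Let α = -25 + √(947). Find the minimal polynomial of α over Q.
m_α(x) = x^2 + 50x - 322

From α + 25 = √(947), squaring gives (α + 25)^2 = 947, i.e. α^2 + 50α + 625 = 947, so α^2 + 50α - 322 = 0. The discriminant of x^2 + 50x - 322 is (50)^2 - 4·(-322) = 2500 + 1288 = 3788, and 4·(947) is not a perfect square in Q since 947 is squarefree and ≠ 1. Hence x^2 + 50x - 322 is irreducible over Q and is the minimal polynomial of α.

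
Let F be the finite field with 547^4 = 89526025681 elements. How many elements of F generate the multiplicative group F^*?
There are φ(89526025680) = 18750504960 primitive elements

F_q^* is cyclic of order q - 1 = 89526025680. A cyclic group of order m has exactly φ(m) generators. Here m = 89526025680 = 2^4 · 3 · 5 · 7 · 13 · 137 · 29921, so the number of primitive elements is φ(89526025680) = 18750504960.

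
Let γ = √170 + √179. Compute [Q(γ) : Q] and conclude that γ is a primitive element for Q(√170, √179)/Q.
[Q(γ) : Q] = 4 (equivalently, Q(γ) = Q(√170, √179))

Obviously Q(γ) ⊆ Q(√170, √179), and [Q(√170, √179):Q] = 4 (since 170, 179 are distinct squarefree integers > 1 with 30430 not a perfect square). To show equality we compute the minimal polynomial of γ. From γ = √170 + √179: γ^2 = 170 + 2√(30430) + 179 = 349 + 2√(30430), so γ^2 - 349 = 2√(30430); squaring, (γ^2 - 349)^2 = 4·30430, i.e. γ^4 - 698γ^2 + 121801 - 121720 = 0, i.e. γ^4 - 698γ^2 + 81 = 0. So γ is a root of x^4 - 698x^2 + 81. This polynomial is irreducible over Q: it has no rational root (each ±√170 ± √179 is irrational), and any factorization into two quadratics over Q would force √(30430) ∈ Q (pairing opposite roots) or √170, √179 ∈ Q (other pairings), all impossible. Hence [Q(γ):Q] = 4 = [Q(√170, √179):Q], so Q(γ) = Q(√170, √179).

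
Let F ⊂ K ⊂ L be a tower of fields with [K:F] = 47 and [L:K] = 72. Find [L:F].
[L:F] = 3384

The tower law says that for any tower of field extensions F ⊂ K ⊂ L with finite degrees, [L:F] = [L:K] · [K:F]. Here this gives [L:F] = 72 · 47 = 3384.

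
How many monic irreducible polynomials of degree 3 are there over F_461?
There are 32657240 monic irreducible polynomials of degree 3 over F_461

Each element of F_{461^3} that lies in no proper subfield is a root of exactly one monic irreducible of degree 3 over F_461, and each such polynomial has 3 distinct roots in F_{461^3}. By Möbius inversion the count is N_461(3) = (1/3) Σ_{d|3} μ(3/d) · 461^d = (1/3)(μ(3)·461^1 + μ(1)·461^3) = 97971720/3 = 32657240.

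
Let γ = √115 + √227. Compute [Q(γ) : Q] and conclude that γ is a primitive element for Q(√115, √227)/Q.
[Q(γ) : Q] = 4 (equivalently, Q(γ) = Q(√115, √227))

Obviously Q(γ) ⊆ Q(√115, √227), and [Q(√115, √227):Q] = 4 (since 115, 227 are distinct squarefree integers > 1 with 26105 not a perfect square). To show equality we compute the minimal polynomial of γ. From γ = √115 + √227: γ^2 = 115 + 2√(26105) + 227 = 342 + 2√(26105), so γ^2 - 342 = 2√(26105); squaring, (γ^2 - 342)^2 = 4·26105, i.e. γ^4 - 684γ^2 + 116964 - 104420 = 0, i.e. γ^4 - 684γ^2 + 12544 = 0. So γ is a root of x^4 - 684x^2 + 12544. This polynomial is irreducible over Q: it has no rational root (each ±√115 ± √227 is irrational), and any factorization into two quadratics over Q would force √(26105) ∈ Q (pairing opposite roots) or √115, √227 ∈ Q (other pairings), all impossible. Hence [Q(γ):Q] = 4 = [Q(√115, √227):Q], so Q(γ) = Q(√115, √227).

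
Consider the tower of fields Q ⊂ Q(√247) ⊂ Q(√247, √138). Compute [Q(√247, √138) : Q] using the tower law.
[Q(√247, √138) : Q] = 4

[Q(√247):Q] = 2 (min poly x^2 - 247, irreducible since 247 is squarefree > 1). For the top step, suppose √138 ∈ Q(√247), say √138 = c + d√247 with c, d ∈ Q. Squaring: 138 = c^2 + 247d^2 + 2cd√247. Since √247 ∉ Q this forces 2cd = 0. If d = 0 then √138 = c ∈ Q, contradicting 138 squarefree > 1. If c = 0 then 138 = 247d^2, so 247·138 = (247d)^2 is a perfect square in Q — but 247·138 = 34086 is not a perfect square (since 247 and 138 are distinct squarefree integers). Contradiction. Hence √138 ∉ Q(√247), so x^2 - 138 stays irreducible over Q(√247) and [Q(√247, √138) : Q(√247)] = 2. By the tower law, [Q(√247, √138) : Q] = 2 · 2 = 4.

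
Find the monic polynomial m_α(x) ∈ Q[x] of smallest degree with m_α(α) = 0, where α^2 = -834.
m_α(x) = x^2 + 834

α satisfies α^2 + 834 = 0, so x^2 + 834 annihilates α. Since d = -834 is squarefree and ≠ 1, it is not a perfect square in Q, so x^2 + 834 has no rational root and is therefore irreducible over Q (a degree-2 polynomial over a field is irreducible iff it has no root). Hence m_α(x) = x^2 + 834.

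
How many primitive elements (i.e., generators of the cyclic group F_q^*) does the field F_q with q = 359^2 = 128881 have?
There are φ(128880) = 34176 primitive elements

F_q^* is cyclic of order q - 1 = 128880. A cyclic group of order m has exactly φ(m) generators. Here m = 128880 = 2^4 · 3^2 · 5 · 179, so the number of primitive elements is φ(128880) = 34176.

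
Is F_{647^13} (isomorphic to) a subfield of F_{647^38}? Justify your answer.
No: F_{647^13} is not a subfield of F_{647^38}

F_{p^m} embeds in F_{p^n} iff m | n. Here 13 ∤ 38 (since 38 = 2·13 + 12 with remainder 12 ≠ 0), so F_{647^13} is not a subfield of F_{647^38}. Equivalently: if it were, the tower law would give 13 = [F_{647^13}:F_647] dividing [F_{647^38}:F_647] = 38, contradiction.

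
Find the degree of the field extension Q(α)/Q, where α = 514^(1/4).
[Q(α):Q] = 4

α is a root of x^4 - 514. By Eisenstein's criterion at the prime p = 2 (which divides the constant term 514 but p^2 = 4 does not, since 514 is squarefree), x^4 - 514 is irreducible over Q. Hence [Q(α):Q] = 4.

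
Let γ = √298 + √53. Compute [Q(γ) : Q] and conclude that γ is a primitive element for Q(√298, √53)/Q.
[Q(γ) : Q] = 4 (equivalently, Q(γ) = Q(√298, √53))

Obviously Q(γ) ⊆ Q(√298, √53), and [Q(√298, √53):Q] = 4 (since 298, 53 are distinct squarefree integers > 1 with 15794 not a perfect square). To show equality we compute the minimal polynomial of γ. From γ = √298 + √53: γ^2 = 298 + 2√(15794) + 53 = 351 + 2√(15794), so γ^2 - 351 = 2√(15794); squaring, (γ^2 - 351)^2 = 4·15794, i.e. γ^4 - 702γ^2 + 123201 - 63176 = 0, i.e. γ^4 - 702γ^2 + 60025 = 0. So γ is a root of x^4 - 702x^2 + 60025. This polynomial is irreducible over Q: it has no rational root (each ±√298 ± √53 is irrational), and any factorization into two quadratics over Q would force √(15794) ∈ Q (pairing opposite roots) or √298, √53 ∈ Q (other pairings), all impossible. Hence [Q(γ):Q] = 4 = [Q(√298, √53):Q], so Q(γ) = Q(√298, √53).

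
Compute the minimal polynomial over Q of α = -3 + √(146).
m_α(x) = x^2 + 6x - 137

From α + 3 = √(146), squaring gives (α + 3)^2 = 146, i.e. α^2 + 6α + 9 = 146, so α^2 + 6α - 137 = 0. The discriminant of x^2 + 6x - 137 is (6)^2 - 4·(-137) = 36 + 548 = 584, and 4·(146) is not a perfect square in Q since 146 is squarefree and ≠ 1. Hence x^2 + 6x - 137 is irreducible over Q and is the minimal polynomial of α.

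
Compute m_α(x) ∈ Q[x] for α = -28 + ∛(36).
m_α(x) = x^3 + 84x^2 + 2352x + 21916

Set β = α + 28 = ∛(36), so β^3 = 36. Then (α + 28)^3 - 36 = 0, i.e. α is a root of g(x) = (x + 28)^3 - 36 = x^3 + 84x^2 + 2352x + 21916. Since g(x) = h(x + 28) where h(x) = x^3 - 36, and h is irreducible over Q (because 36 is not a perfect cube, so h has no rational root, and a monic cubic with no rational root is irreducible), g is also irreducible (irreducibility is preserved under the substitution x → x + 28). Hence m_α(x) = x^3 + 84x^2 + 2352x + 21916.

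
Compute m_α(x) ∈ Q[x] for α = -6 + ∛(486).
m_α(x) = x^3 + 18x^2 + 108x - 270

Set β = α + 6 = ∛(486), so β^3 = 486. Then (α + 6)^3 - 486 = 0, i.e. α is a root of g(x) = (x + 6)^3 - 486 = x^3 + 18x^2 + 108x - 270. Since g(x) = h(x + 6) where h(x) = x^3 - 486, and h is irreducible over Q (because 486 is not a perfect cube, so h has no rational root, and a monic cubic with no rational root is irreducible), g is also irreducible (irreducibility is preserved under the substitution x → x + 6). Hence m_α(x) = x^3 + 18x^2 + 108x - 270.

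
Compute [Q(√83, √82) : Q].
[Q(√83, √82) : Q] = 4

[Q(√83):Q] = 2 (min poly x^2 - 83, irreducible since 83 is squarefree > 1). For the top step, suppose √82 ∈ Q(√83), say √82 = c + d√83 with c, d ∈ Q. Squaring: 82 = c^2 + 83d^2 + 2cd√83. Since √83 ∉ Q this forces 2cd = 0. If d = 0 then √82 = c ∈ Q, contradicting 82 squarefree > 1. If c = 0 then 82 = 83d^2, so 83·82 = (83d)^2 is a perfect square in Q — but 83·82 = 6806 is not a perfect square (since 83 and 82 are distinct squarefree integers). Contradiction. Hence √82 ∉ Q(√83), so x^2 - 82 stays irreducible over Q(√83) and [Q(√83, √82) : Q(√83)] = 2. By the tower law, [Q(√83, √82) : Q] = 2 · 2 = 4.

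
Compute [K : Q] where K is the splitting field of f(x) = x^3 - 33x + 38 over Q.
[K : Q] = 6

By the rational root test, any rational root of the monic integer polynomial f(x) = x^3 - 33x + 38 must be an integer dividing the constant term 38, i.e. one of ±{1, 2, 19, 38}. Evaluating: f(1) = 6, f(-1) = 70, f(2) = -20, f(-2) = 96, f(19) = 6270, f(-19) = -6194, f(38) = 53656, f(-38) = -53580; none is 0, so f has no rational root and is therefore irreducible over Q (a cubic with no linear factor over a field is irreducible). For an irreducible cubic, the Galois group is A_3 or S_3 according as the discriminant disc(f) = -4a^3 - 27b^2 = -4·(-33)^3 - 27·(38)^2 = 104760 is or is not a square in Q. Here disc(f) = 104760 is not a perfect square in Q, so the Galois group of f over Q is not contained in A_3 and must be all of S_3. The splitting field has degree |S_3| = 6 over Q, so [K : Q] = 6.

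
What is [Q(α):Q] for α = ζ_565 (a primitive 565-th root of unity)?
[Q(α):Q] = 448

The minimal polynomial of ζ_565 over Q is the 565-th cyclotomic polynomial Φ_565(x), which is irreducible over Q and has degree φ(565) = 448. Hence [Q(α):Q] = φ(565) = 448.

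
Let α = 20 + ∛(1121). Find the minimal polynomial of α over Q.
m_α(x) = x^3 - 60x^2 + 1200x - 9121

Set β = α - 20 = ∛(1121), so β^3 = 1121. Then (α - 20)^3 - 1121 = 0, i.e. α is a root of g(x) = (x - 20)^3 - 1121 = x^3 - 60x^2 + 1200x - 9121. Since g(x) = h(x - 20) where h(x) = x^3 - 1121, and h is irreducible over Q (because 1121 is not a perfect cube, so h has no rational root, and a monic cubic with no rational root is irreducible), g is also irreducible (irreducibility is preserved under the substitution x → x - 20). Hence m_α(x) = x^3 - 60x^2 + 1200x - 9121.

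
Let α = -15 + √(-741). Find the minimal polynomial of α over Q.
m_α(x) = x^2 + 30x + 966

From α + 15 = √(-741), squaring gives (α + 15)^2 = -741, i.e. α^2 + 30α + 225 = -741, so α^2 + 30α + 966 = 0. The discriminant of x^2 + 30x + 966 is (30)^2 - 4·(966) = 900 - 3864 = -2964, and 4·(-741) is not a perfect square in Q since -741 is squarefree and ≠ 1. Hence x^2 + 30x + 966 is irreducible over Q and is the minimal polynomial of α.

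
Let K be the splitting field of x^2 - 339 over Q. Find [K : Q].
[K : Q] = 2

f(x) = x^2 - 339 factors as (x - √339)(x + √339). The splitting field is K = Q(√339). Since 339 is squarefree and > 1, it is not a perfect square, so x^2 - 339 is irreducible over Q and [Q(√339) : Q] = 2. Hence [K : Q] = 2.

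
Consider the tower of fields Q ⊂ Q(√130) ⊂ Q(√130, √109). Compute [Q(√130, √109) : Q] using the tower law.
[Q(√130, √109) : Q] = 4

[Q(√130):Q] = 2 (min poly x^2 - 130, irreducible since 130 is squarefree > 1). For the top step, suppose √109 ∈ Q(√130), say √109 = c + d√130 with c, d ∈ Q. Squaring: 109 = c^2 + 130d^2 + 2cd√130. Since √130 ∉ Q this forces 2cd = 0. If d = 0 then √109 = c ∈ Q, contradicting 109 squarefree > 1. If c = 0 then 109 = 130d^2, so 130·109 = (130d)^2 is a perfect square in Q — but 130·109 = 14170 is not a perfect square (since 130 and 109 are distinct squarefree integers). Contradiction. Hence √109 ∉ Q(√130), so x^2 - 109 stays irreducible over Q(√130) and [Q(√130, √109) : Q(√130)] = 2. By the tower law, [Q(√130, √109) : Q] = 2 · 2 = 4.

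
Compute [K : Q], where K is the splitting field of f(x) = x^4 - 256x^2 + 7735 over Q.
[K : Q] = 4

Solving the quadratic in x^2: x^2 = (256 ± √(256^2 - 4·7735))/2 = (256 ± √34596)/2 = (256 ± 186)/2, giving x^2 = 35 or x^2 = 221. So f(x) = (x^2 - 35)(x^2 - 221) and the roots of f are ±√35, ±√221. Hence the splitting field is K = Q(√35, √221). Since 35 and 221 are distinct squarefree integers > 1, their product 7735 is not a perfect square, so √221 ∉ Q(√35). By the tower law [K:Q] = [Q(√35,√221):Q(√35)] · [Q(√35):Q] = 2 · 2 = 4.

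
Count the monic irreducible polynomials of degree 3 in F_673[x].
There are 101606848 monic irreducible polynomials of degree 3 over F_673

Each element of F_{673^3} that lies in no proper subfield is a root of exactly one monic irreducible of degree 3 over F_673, and each such polynomial has 3 distinct roots in F_{673^3}. By Möbius inversion the count is N_673(3) = (1/3) Σ_{d|3} μ(3/d) · 673^d = (1/3)(μ(3)·673^1 + μ(1)·673^3) = 304820544/3 = 101606848.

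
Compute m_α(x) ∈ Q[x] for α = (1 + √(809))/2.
m_α(x) = x^2 - x - 202

From 2α - 1 = √(809), squaring gives (2α - 1)^2 = 809, i.e. 4α^2 - 4α + 1 = 809, so α^2 - α + (1 - 809)/4 = 0. Since 809 ≡ 1 (mod 4), (1 - 809)/4 = -202 ∈ Z. The polynomial x^2 - x - 202 has discriminant 1 - 4·(-202) = 809, which is not a perfect square in Q (d = 809 is squarefree and ≠ 1), so x^2 - x - 202 is irreducible over Q. It is the minimal polynomial of α.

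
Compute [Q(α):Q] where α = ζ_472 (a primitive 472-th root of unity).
[Q(α):Q] = 232

The minimal polynomial of ζ_472 over Q is the 472-th cyclotomic polynomial Φ_472(x), which is irreducible over Q and has degree φ(472) = 232. Hence [Q(α):Q] = φ(472) = 232.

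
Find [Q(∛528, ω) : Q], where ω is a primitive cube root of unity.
[Q(∛528, ω) : Q] = 6

[Q(∛528):Q] = 3 (min poly x^3 - 528, irreducible since 528 is not a perfect cube). [Q(ω):Q] = 2 (min poly x^2 + x + 1). Since Q(∛528) ⊂ R and ω ∉ R, we have ω ∉ Q(∛528), so x^2 + x + 1 remains irreducible over Q(∛528) and [Q(∛528, ω) : Q(∛528)] = 2. By the tower law, [Q(∛528, ω) : Q] = 3 · 2 = 6. (In fact Q(∛528, ω) is the splitting field of x^3 - 528 over Q.)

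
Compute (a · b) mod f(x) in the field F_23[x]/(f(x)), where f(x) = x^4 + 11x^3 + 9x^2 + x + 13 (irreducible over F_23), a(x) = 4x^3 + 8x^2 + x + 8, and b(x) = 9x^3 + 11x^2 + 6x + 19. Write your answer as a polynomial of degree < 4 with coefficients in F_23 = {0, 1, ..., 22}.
a · b ≡ x^3 + 17x^2 + 2x + 11 (mod f(x))

Multiply in F_23[x]: a(x)·b(x) = (4x^3 + 8x^2 + x + 8)·(9x^3 + 11x^2 + 6x + 19) = 13x^6 + x^5 + 6x^4 + 16x^2 + 21x + 14. This has degree ≥ 4, so divide by f(x) over F_23: 13x^6 + x^5 + 6x^4 + 16x^2 + 21x + 14 = (13x^2 + 19x + 2)·(x^4 + 11x^3 + 9x^2 + x + 13) + (x^3 + 17x^2 + 2x + 11). Hence a·b ≡ x^3 + 17x^2 + 2x + 11 (mod f). (F_23[x]/(f) is a field with 23^4 = 279841 elements since f is irreducible of degree 4.)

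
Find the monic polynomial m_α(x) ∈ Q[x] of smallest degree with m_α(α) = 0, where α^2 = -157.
m_α(x) = x^2 + 157

α satisfies α^2 + 157 = 0, so x^2 + 157 annihilates α. Since d = -157 is squarefree and ≠ 1, it is not a perfect square in Q, so x^2 + 157 has no rational root and is therefore irreducible over Q (a degree-2 polynomial over a field is irreducible iff it has no root). Hence m_α(x) = x^2 + 157.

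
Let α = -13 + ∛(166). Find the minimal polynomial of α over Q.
m_α(x) = x^3 + 39x^2 + 507x + 2031

Set β = α + 13 = ∛(166), so β^3 = 166. Then (α + 13)^3 - 166 = 0, i.e. α is a root of g(x) = (x + 13)^3 - 166 = x^3 + 39x^2 + 507x + 2031. Since g(x) = h(x + 13) where h(x) = x^3 - 166, and h is irreducible over Q (because 166 is not a perfect cube, so h has no rational root, and a monic cubic with no rational root is irreducible), g is also irreducible (irreducibility is preserved under the substitution x → x + 13). Hence m_α(x) = x^3 + 39x^2 + 507x + 2031.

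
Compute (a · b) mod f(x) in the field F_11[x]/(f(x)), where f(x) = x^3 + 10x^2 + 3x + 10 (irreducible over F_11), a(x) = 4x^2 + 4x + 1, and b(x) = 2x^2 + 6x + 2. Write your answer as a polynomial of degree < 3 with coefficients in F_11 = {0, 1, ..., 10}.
a · b ≡ 6x^2 + x + 9 (mod f(x))

Multiply in F_11[x]: a(x)·b(x) = (4x^2 + 4x + 1)·(2x^2 + 6x + 2) = 8x^4 + 10x^3 + x^2 + 3x + 2. This has degree ≥ 3, so divide by f(x) over F_11: 8x^4 + 10x^3 + x^2 + 3x + 2 = (8x + 7)·(x^3 + 10x^2 + 3x + 10) + (6x^2 + x + 9). Hence a·b ≡ 6x^2 + x + 9 (mod f). (F_11[x]/(f) is a field with 11^3 = 1331 elements since f is irreducible of degree 3.)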